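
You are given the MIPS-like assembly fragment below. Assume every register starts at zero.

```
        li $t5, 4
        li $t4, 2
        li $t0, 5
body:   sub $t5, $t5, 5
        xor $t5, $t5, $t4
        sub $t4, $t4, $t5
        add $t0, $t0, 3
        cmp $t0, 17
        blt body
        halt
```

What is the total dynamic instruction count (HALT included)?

28

$t5=4
$t4=2
$t0=5
$t5=4-5=-1
$t5=(-1)^2=-3
$t4=2-(-3)=5
$t0=5+3=8
cmp $t0, 17  (cmp 8,17)
blt body: taken
$t5=(-3)-5=-8
$t5=(-8)^5=-3
$t4=5-(-3)=8
$t0=8+3=11
cmp $t0, 17  (cmp 11,17)
blt body: taken
$t5=(-3)-5=-8
$t5=(-8)^8=-16
$t4=8-(-16)=24
$t0=11+3=14
cmp $t0, 17  (cmp 14,17)
blt body: taken
$t5=(-16)-5=-21
$t5=(-21)^24=-13
$t4=24-(-13)=37
$t0=14+3=17
cmp $t0, 17  (cmp 17,17)
blt body: not taken
halt.
Total executed instructions: 28.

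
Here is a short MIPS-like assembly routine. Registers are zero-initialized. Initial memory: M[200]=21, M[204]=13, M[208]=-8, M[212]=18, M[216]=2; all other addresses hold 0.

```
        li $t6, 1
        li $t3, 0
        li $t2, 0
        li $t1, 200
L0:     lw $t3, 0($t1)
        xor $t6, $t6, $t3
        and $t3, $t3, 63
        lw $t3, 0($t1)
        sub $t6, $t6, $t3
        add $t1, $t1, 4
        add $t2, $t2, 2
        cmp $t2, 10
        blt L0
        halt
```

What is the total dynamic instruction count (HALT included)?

$t6=1
$t3=0
$t2=0
$t1=200
$t3=M[200]=21
$t6=1^21=20
$t3=21&63=21
$t3=M[200]=21
$t6=20-21=-1
$t1=200+4=204
$t2=0+2=2
cmp $t2, 10  (cmp 2,10)
blt L0: taken
$t3=M[204]=13
$t6=(-1)^13=-14
$t3=13&63=13
$t3=M[204]=13
$t6=(-14)-13=-27
$t1=204+4=208
$t2=2+2=4
cmp $t2, 10  (cmp 4,10)
blt L0: taken
$t3=M[208]=-8
$t6=(-27)^(-8)=29
$t3=(-8)&63=56
$t3=M[208]=-8
$t6=29-(-8)=37
$t1=208+4=212
$t2=4+2=6
cmp $t2, 10  (cmp 6,10)
blt L0: taken
$t3=M[212]=18
$t6=37^18=55
$t3=18&63=18
$t3=M[212]=18
$t6=55-18=37
$t1=212+4=216
$t2=6+2=8
cmp $t2, 10  (cmp 8,10)
blt L0: taken
$t3=M[216]=2
$t6=37^2=39
$t3=2&63=2
$t3=M[216]=2
$t6=39-2=37
$t1=216+4=220
$t2=8+2=10
cmp $t2, 10  (cmp 10,10)
blt L0: not taken
halt.
Total executed instructions: 50.

50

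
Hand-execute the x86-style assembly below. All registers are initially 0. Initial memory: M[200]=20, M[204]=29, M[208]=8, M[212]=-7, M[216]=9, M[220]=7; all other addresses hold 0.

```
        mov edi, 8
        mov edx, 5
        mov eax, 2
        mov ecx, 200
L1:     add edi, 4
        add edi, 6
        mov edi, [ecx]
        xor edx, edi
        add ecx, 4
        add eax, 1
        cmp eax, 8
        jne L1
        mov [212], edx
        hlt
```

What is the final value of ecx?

edi=8
edx=5
eax=2
ecx=200
edi=8+4=12
edi=12+6=18
edi=M[200]=20
edx=5^20=17
ecx=200+4=204
eax=2+1=3
cmp eax, 8  (cmp 3,8)
jne L1: taken
edi=20+4=24
edi=24+6=30
edi=M[204]=29
edx=17^29=12
ecx=204+4=208
eax=3+1=4
cmp eax, 8  (cmp 4,8)
jne L1: taken
edi=29+4=33
edi=33+6=39
edi=M[208]=8
edx=12^8=4
ecx=208+4=212
eax=4+1=5
cmp eax, 8  (cmp 5,8)
jne L1: taken
edi=8+4=12
edi=12+6=18
edi=M[212]=-7
edx=4^(-7)=-3
ecx=212+4=216
eax=5+1=6
cmp eax, 8  (cmp 6,8)
jne L1: taken
edi=(-7)+4=-3
edi=(-3)+6=3
edi=M[216]=9
edx=(-3)^9=-12
ecx=216+4=220
eax=6+1=7
cmp eax, 8  (cmp 7,8)
jne L1: taken
edi=9+4=13
edi=13+6=19
edi=M[220]=7
edx=(-12)^7=-13
ecx=220+4=224
eax=7+1=8
cmp eax, 8  (cmp 8,8)
jne L1: not taken
mov [212], edx → M[212]=-13
halt.

224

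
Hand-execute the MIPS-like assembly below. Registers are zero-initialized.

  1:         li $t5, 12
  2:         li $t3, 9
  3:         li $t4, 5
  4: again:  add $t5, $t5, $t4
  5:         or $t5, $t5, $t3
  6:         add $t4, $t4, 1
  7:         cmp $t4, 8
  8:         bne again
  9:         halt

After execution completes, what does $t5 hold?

after li $t5, 12: $t5=12
after li $t3, 9: $t3=9
after li $t4, 5: $t4=5
after add $t5, $t5, $t4: $t5=12+5=17
after or $t5, $t5, $t3: $t5=17|9=25
after add $t4, $t4, 1: $t4=5+1=6
cmp $t4, 8  (cmp 6,8)
bne again: taken
after add $t5, $t5, $t4: $t5=25+6=31
after or $t5, $t5, $t3: $t5=31|9=31
after add $t4, $t4, 1: $t4=6+1=7
cmp $t4, 8  (cmp 7,8)
bne again: taken
after add $t5, $t5, $t4: $t5=31+7=38
after or $t5, $t5, $t3: $t5=38|9=47
after add $t4, $t4, 1: $t4=7+1=8
cmp $t4, 8  (cmp 8,8)
bne again: not taken
halt.

47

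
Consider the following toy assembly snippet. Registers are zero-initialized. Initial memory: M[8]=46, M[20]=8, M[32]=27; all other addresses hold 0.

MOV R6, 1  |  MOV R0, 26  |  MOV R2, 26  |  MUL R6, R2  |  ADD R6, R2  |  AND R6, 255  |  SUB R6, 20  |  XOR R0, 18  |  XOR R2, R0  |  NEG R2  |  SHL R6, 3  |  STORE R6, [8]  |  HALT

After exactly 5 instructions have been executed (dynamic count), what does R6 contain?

after MOV R6, 1: R6=1
after MOV R0, 26: R0=26
after MOV R2, 26: R2=26
after MUL R6, R2: R6=1*26=26
after ADD R6, R2: R6=26+26=52
After step 5: R6 = 52.

52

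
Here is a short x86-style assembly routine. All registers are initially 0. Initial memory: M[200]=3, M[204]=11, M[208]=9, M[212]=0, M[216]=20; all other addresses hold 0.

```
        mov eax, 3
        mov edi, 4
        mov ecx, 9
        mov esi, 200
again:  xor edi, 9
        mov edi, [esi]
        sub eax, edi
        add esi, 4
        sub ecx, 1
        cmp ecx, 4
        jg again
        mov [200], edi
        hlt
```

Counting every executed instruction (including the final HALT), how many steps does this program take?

41

after mov eax, 3: eax=3
after mov edi, 4: edi=4
after mov ecx, 9: ecx=9
after mov esi, 200: esi=200
after xor edi, 9: edi=4^9=13
after mov edi, [esi]: edi=M[200]=3
after sub eax, edi: eax=3-3=0
after add esi, 4: esi=200+4=204
after sub ecx, 1: ecx=9-1=8
cmp ecx, 4  (cmp 8,4)
jg again: taken
after xor edi, 9: edi=3^9=10
after mov edi, [esi]: edi=M[204]=11
after sub eax, edi: eax=0-11=-11
after add esi, 4: esi=204+4=208
after sub ecx, 1: ecx=8-1=7
cmp ecx, 4  (cmp 7,4)
jg again: taken
after xor edi, 9: edi=11^9=2
after mov edi, [esi]: edi=M[208]=9
after sub eax, edi: eax=(-11)-9=-20
after add esi, 4: esi=208+4=212
after sub ecx, 1: ecx=7-1=6
cmp ecx, 4  (cmp 6,4)
jg again: taken
after xor edi, 9: edi=9^9=0
after mov edi, [esi]: edi=M[212]=0
after sub eax, edi: eax=(-20)-0=-20
after add esi, 4: esi=212+4=216
after sub ecx, 1: ecx=6-1=5
cmp ecx, 4  (cmp 5,4)
jg again: taken
after xor edi, 9: edi=0^9=9
after mov edi, [esi]: edi=M[216]=20
after sub eax, edi: eax=(-20)-20=-40
after add esi, 4: esi=216+4=220
after sub ecx, 1: ecx=5-1=4
cmp ecx, 4  (cmp 4,4)
jg again: not taken
mov [200], edi → M[200]=20
halt.
Total executed instructions: 41.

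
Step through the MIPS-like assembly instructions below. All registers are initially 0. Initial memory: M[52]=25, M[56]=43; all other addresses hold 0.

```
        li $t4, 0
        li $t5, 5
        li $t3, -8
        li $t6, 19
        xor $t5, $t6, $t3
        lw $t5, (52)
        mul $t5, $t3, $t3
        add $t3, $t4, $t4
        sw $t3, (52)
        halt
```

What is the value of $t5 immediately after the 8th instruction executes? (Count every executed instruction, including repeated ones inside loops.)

after li $t4, 0: $t4=0
after li $t5, 5: $t5=5
after li $t3, -8: $t3=-8
after li $t6, 19: $t6=19
after xor $t5, $t6, $t3: $t5=19^(-8)=-21
after lw $t5, (52): $t5=M[52]=25
after mul $t5, $t3, $t3: $t5=(-8)*(-8)=64
after add $t3, $t4, $t4: $t3=0+0=0
After step 8: $t5 = 64.

64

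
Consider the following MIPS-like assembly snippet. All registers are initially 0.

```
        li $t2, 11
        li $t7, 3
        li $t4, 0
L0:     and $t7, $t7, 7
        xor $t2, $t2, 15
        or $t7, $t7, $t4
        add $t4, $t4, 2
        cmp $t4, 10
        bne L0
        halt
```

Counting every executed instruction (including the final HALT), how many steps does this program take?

34

$t2=11
$t7=3
$t4=0
$t7=3&7=3
$t2=11^15=4
$t7=3|0=3
$t4=0+2=2
cmp $t4, 10  (cmp 2,10)
bne L0: taken
$t7=3&7=3
$t2=4^15=11
$t7=3|2=3
$t4=2+2=4
cmp $t4, 10  (cmp 4,10)
bne L0: taken
$t7=3&7=3
$t2=11^15=4
$t7=3|4=7
$t4=4+2=6
cmp $t4, 10  (cmp 6,10)
bne L0: taken
$t7=7&7=7
$t2=4^15=11
$t7=7|6=7
$t4=6+2=8
cmp $t4, 10  (cmp 8,10)
bne L0: taken
$t7=7&7=7
$t2=11^15=4
$t7=7|8=15
$t4=8+2=10
cmp $t4, 10  (cmp 10,10)
bne L0: not taken
halt.
Total executed instructions: 34.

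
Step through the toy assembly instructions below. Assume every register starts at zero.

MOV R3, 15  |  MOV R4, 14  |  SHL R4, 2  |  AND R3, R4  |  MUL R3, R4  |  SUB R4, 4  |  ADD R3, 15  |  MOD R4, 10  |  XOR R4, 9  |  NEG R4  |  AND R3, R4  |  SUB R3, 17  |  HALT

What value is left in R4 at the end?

-11

after MOV R3, 15: R3=15
after MOV R4, 14: R4=14
after SHL R4, 2: R4=14<<2=56
after AND R3, R4: R3=15&56=8
after MUL R3, R4: R3=8*56=448
after SUB R4, 4: R4=56-4=52
after ADD R3, 15: R3=448+15=463
after MOD R4, 10: R4=52%10=2
after XOR R4, 9: R4=2^9=11
after NEG R4: R4=-(11)=-11
after AND R3, R4: R3=463&(-11)=453
after SUB R3, 17: R3=453-17=436
halt.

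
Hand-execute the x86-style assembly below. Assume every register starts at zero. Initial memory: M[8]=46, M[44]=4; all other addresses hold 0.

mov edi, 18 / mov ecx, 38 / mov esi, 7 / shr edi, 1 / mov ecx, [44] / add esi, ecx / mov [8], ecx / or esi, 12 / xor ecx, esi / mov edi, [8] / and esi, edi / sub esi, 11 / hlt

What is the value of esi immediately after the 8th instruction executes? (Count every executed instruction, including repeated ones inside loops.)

after mov edi, 18: edi=18
after mov ecx, 38: ecx=38
after mov esi, 7: esi=7
after shr edi, 1: edi=18>>1=9
after mov ecx, [44]: ecx=M[44]=4
after add esi, ecx: esi=7+4=11
mov [8], ecx → M[8]=4
after or esi, 12: esi=11|12=15
After step 8: esi = 15.

15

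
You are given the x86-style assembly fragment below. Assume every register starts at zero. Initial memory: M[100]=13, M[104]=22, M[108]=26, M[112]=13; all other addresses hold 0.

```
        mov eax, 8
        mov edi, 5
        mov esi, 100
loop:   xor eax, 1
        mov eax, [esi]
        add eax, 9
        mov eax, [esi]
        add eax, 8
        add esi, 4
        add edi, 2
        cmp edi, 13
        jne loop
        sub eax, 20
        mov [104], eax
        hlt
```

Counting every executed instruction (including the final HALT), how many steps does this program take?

42

eax=8
edi=5
esi=100
eax=8^1=9
eax=M[100]=13
eax=13+9=22
eax=M[100]=13
eax=13+8=21
esi=100+4=104
edi=5+2=7
cmp edi, 13  (cmp 7,13)
jne loop: taken
eax=21^1=20
eax=M[104]=22
eax=22+9=31
eax=M[104]=22
eax=22+8=30
esi=104+4=108
edi=7+2=9
cmp edi, 13  (cmp 9,13)
jne loop: taken
eax=30^1=31
eax=M[108]=26
eax=26+9=35
eax=M[108]=26
eax=26+8=34
esi=108+4=112
edi=9+2=11
cmp edi, 13  (cmp 11,13)
jne loop: taken
eax=34^1=35
eax=M[112]=13
eax=13+9=22
eax=M[112]=13
eax=13+8=21
esi=112+4=116
edi=11+2=13
cmp edi, 13  (cmp 13,13)
jne loop: not taken
eax=21-20=1
mov [104], eax → M[104]=1
halt.
Total executed instructions: 42.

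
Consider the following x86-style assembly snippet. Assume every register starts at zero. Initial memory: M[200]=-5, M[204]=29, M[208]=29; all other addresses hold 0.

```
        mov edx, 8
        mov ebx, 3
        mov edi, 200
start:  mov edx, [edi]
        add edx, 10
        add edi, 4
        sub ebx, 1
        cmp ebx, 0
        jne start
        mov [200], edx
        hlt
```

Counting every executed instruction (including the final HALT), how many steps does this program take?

edx=8
ebx=3
edi=200
edx=M[200]=-5
edx=(-5)+10=5
edi=200+4=204
ebx=3-1=2
cmp ebx, 0  (cmp 2,0)
jne start: taken
edx=M[204]=29
edx=29+10=39
edi=204+4=208
ebx=2-1=1
cmp ebx, 0  (cmp 1,0)
jne start: taken
edx=M[208]=29
edx=29+10=39
edi=208+4=212
ebx=1-1=0
cmp ebx, 0  (cmp 0,0)
jne start: not taken
mov [200], edx → M[200]=39
halt.
Total executed instructions: 23.

23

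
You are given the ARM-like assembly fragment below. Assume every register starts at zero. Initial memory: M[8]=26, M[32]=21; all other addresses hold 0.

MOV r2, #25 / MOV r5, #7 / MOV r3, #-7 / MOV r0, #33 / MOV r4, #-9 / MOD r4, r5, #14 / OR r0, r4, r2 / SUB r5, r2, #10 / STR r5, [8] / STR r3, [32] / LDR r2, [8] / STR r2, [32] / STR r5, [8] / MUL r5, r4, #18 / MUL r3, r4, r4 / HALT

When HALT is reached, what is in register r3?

r2=25
r5=7
r3=-7
r0=33
r4=-9
r4=7%14=7
r0=7|25=31
r5=25-10=15
STR r5, [8] → M[8]=15
STR r3, [32] → M[32]=-7
r2=M[8]=15
STR r2, [32] → M[32]=15
STR r5, [8] → M[8]=15
r5=7*18=126
r3=7*7=49
halt.

49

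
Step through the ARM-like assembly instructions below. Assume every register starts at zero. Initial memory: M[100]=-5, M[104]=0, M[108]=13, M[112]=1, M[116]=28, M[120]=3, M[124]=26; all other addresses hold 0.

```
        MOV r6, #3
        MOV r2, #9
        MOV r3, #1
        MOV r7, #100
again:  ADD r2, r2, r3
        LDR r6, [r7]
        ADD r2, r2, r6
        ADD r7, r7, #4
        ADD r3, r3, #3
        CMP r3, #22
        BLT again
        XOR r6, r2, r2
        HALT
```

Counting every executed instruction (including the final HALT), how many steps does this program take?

r6=3
r2=9
r3=1
r7=100
r2=9+1=10
r6=M[100]=-5
r2=10+(-5)=5
r7=100+4=104
r3=1+3=4
CMP r3, #22  (cmp 4,22)
BLT again: taken
r2=5+4=9
r6=M[104]=0
r2=9+0=9
r7=104+4=108
r3=4+3=7
CMP r3, #22  (cmp 7,22)
BLT again: taken
r2=9+7=16
r6=M[108]=13
r2=16+13=29
r7=108+4=112
r3=7+3=10
CMP r3, #22  (cmp 10,22)
BLT again: taken
r2=29+10=39
r6=M[112]=1
r2=39+1=40
r7=112+4=116
r3=10+3=13
CMP r3, #22  (cmp 13,22)
BLT again: taken
r2=40+13=53
r6=M[116]=28
r2=53+28=81
r7=116+4=120
r3=13+3=16
CMP r3, #22  (cmp 16,22)
BLT again: taken
r2=81+16=97
r6=M[120]=3
r2=97+3=100
r7=120+4=124
r3=16+3=19
CMP r3, #22  (cmp 19,22)
BLT again: taken
r2=100+19=119
r6=M[124]=26
r2=119+26=145
r7=124+4=128
r3=19+3=22
CMP r3, #22  (cmp 22,22)
BLT again: not taken
r6=145^145=0
halt.
Total executed instructions: 55.

55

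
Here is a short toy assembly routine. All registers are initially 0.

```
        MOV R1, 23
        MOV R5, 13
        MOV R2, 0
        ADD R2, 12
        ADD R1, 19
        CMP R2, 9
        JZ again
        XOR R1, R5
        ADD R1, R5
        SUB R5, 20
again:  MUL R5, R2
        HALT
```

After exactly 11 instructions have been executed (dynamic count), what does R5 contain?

-84

after MOV R1, 23: R1=23
after MOV R5, 13: R5=13
after MOV R2, 0: R2=0
after ADD R2, 12: R2=0+12=12
after ADD R1, 19: R1=23+19=42
CMP R2, 9  (cmp 12,9)
JZ again: not taken
after XOR R1, R5: R1=42^13=39
after ADD R1, R5: R1=39+13=52
after SUB R5, 20: R5=13-20=-7
after MUL R5, R2: R5=(-7)*12=-84
After step 11: R5 = -84.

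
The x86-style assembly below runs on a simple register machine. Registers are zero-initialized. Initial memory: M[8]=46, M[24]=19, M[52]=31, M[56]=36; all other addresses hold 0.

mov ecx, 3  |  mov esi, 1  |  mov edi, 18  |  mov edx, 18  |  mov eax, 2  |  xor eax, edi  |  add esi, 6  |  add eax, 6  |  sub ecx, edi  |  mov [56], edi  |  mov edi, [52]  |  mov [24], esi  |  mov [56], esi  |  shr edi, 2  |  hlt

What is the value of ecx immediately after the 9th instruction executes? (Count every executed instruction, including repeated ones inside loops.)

-15

ecx=3
esi=1
edi=18
edx=18
eax=2
eax=2^18=16
esi=1+6=7
eax=16+6=22
ecx=3-18=-15
After step 9: ecx = -15.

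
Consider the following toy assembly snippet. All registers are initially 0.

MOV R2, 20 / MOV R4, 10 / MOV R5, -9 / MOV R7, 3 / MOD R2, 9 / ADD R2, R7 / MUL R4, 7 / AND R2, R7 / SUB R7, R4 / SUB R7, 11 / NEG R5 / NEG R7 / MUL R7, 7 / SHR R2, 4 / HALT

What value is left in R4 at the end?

R2=20
R4=10
R5=-9
R7=3
R2=20%9=2
R2=2+3=5
R4=10*7=70
R2=5&3=1
R7=3-70=-67
R7=(-67)-11=-78
R5=-(-9)=9
R7=-(-78)=78
R7=78*7=546
R2=1>>4=0
halt.

70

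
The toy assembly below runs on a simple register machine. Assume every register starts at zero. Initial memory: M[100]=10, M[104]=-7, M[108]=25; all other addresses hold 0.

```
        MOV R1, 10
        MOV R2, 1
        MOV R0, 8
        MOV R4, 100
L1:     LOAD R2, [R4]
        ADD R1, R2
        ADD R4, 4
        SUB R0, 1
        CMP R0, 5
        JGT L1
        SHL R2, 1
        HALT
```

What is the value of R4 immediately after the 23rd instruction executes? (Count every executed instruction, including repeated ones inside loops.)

112

MOV R1, 10 → R1=10
MOV R2, 1 → R2=1
MOV R0, 8 → R0=8
MOV R4, 100 → R4=100
LOAD R2, [R4] → R2=M[100]=10
ADD R1, R2 → R1=10+10=20
ADD R4, 4 → R4=100+4=104
SUB R0, 1 → R0=8-1=7
CMP R0, 5  (cmp 7,5)
JGT L1: taken
LOAD R2, [R4] → R2=M[104]=-7
ADD R1, R2 → R1=20+(-7)=13
ADD R4, 4 → R4=104+4=108
SUB R0, 1 → R0=7-1=6
CMP R0, 5  (cmp 6,5)
JGT L1: taken
LOAD R2, [R4] → R2=M[108]=25
ADD R1, R2 → R1=13+25=38
ADD R4, 4 → R4=108+4=112
SUB R0, 1 → R0=6-1=5
CMP R0, 5  (cmp 5,5)
JGT L1: not taken
SHL R2, 1 → R2=25<<1=50
After step 23: R4 = 112.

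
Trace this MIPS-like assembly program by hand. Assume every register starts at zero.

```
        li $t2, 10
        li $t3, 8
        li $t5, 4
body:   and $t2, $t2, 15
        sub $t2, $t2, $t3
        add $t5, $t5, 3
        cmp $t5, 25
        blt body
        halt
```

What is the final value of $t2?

2

after li $t2, 10: $t2=10
after li $t3, 8: $t3=8
after li $t5, 4: $t5=4
after and $t2, $t2, 15: $t2=10&15=10
after sub $t2, $t2, $t3: $t2=10-8=2
after add $t5, $t5, 3: $t5=4+3=7
cmp $t5, 25  (cmp 7,25)
blt body: taken
after and $t2, $t2, 15: $t2=2&15=2
after sub $t2, $t2, $t3: $t2=2-8=-6
after add $t5, $t5, 3: $t5=7+3=10
cmp $t5, 25  (cmp 10,25)
blt body: taken
after and $t2, $t2, 15: $t2=(-6)&15=10
after sub $t2, $t2, $t3: $t2=10-8=2
after add $t5, $t5, 3: $t5=10+3=13
cmp $t5, 25  (cmp 13,25)
blt body: taken
after and $t2, $t2, 15: $t2=2&15=2
after sub $t2, $t2, $t3: $t2=2-8=-6
after add $t5, $t5, 3: $t5=13+3=16
cmp $t5, 25  (cmp 16,25)
blt body: taken
after and $t2, $t2, 15: $t2=(-6)&15=10
after sub $t2, $t2, $t3: $t2=10-8=2
after add $t5, $t5, 3: $t5=16+3=19
cmp $t5, 25  (cmp 19,25)
blt body: taken
after and $t2, $t2, 15: $t2=2&15=2
after sub $t2, $t2, $t3: $t2=2-8=-6
after add $t5, $t5, 3: $t5=19+3=22
cmp $t5, 25  (cmp 22,25)
blt body: taken
after and $t2, $t2, 15: $t2=(-6)&15=10
after sub $t2, $t2, $t3: $t2=10-8=2
after add $t5, $t5, 3: $t5=22+3=25
cmp $t5, 25  (cmp 25,25)
blt body: not taken
halt.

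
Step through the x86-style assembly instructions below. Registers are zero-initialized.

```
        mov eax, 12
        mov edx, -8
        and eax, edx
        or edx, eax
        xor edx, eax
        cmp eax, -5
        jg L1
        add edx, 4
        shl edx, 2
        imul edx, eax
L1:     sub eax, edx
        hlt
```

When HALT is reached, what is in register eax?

eax=12
edx=-8
eax=12&(-8)=8
edx=(-8)|8=-8
edx=(-8)^8=-16
cmp eax, -5  (cmp 8,-5)
jg L1: taken
eax=8-(-16)=24
halt.

24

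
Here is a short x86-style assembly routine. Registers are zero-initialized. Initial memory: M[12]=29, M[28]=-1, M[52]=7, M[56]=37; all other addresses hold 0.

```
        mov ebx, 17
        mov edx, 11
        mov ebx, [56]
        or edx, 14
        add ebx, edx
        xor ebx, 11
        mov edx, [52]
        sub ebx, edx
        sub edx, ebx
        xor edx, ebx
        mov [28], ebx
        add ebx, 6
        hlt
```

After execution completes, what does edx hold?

mov ebx, 17 → ebx=17
mov edx, 11 → edx=11
mov ebx, [56] → ebx=M[56]=37
or edx, 14 → edx=11|14=15
add ebx, edx → ebx=37+15=52
xor ebx, 11 → ebx=52^11=63
mov edx, [52] → edx=M[52]=7
sub ebx, edx → ebx=63-7=56
sub edx, ebx → edx=7-56=-49
xor edx, ebx → edx=(-49)^56=-9
mov [28], ebx → M[28]=56
add ebx, 6 → ebx=56+6=62
halt.

-9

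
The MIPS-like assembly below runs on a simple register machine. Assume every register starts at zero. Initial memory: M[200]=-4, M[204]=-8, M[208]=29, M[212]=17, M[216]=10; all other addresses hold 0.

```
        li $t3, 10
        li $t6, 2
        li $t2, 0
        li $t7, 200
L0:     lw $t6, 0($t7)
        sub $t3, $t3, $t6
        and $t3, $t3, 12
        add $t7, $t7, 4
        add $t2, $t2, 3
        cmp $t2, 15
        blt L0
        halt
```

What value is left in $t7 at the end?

li $t3, 10 → $t3=10
li $t6, 2 → $t6=2
li $t2, 0 → $t2=0
li $t7, 200 → $t7=200
lw $t6, 0($t7) → $t6=M[200]=-4
sub $t3, $t3, $t6 → $t3=10-(-4)=14
and $t3, $t3, 12 → $t3=14&12=12
add $t7, $t7, 4 → $t7=200+4=204
add $t2, $t2, 3 → $t2=0+3=3
cmp $t2, 15  (cmp 3,15)
blt L0: taken
lw $t6, 0($t7) → $t6=M[204]=-8
sub $t3, $t3, $t6 → $t3=12-(-8)=20
and $t3, $t3, 12 → $t3=20&12=4
add $t7, $t7, 4 → $t7=204+4=208
add $t2, $t2, 3 → $t2=3+3=6
cmp $t2, 15  (cmp 6,15)
blt L0: taken
lw $t6, 0($t7) → $t6=M[208]=29
sub $t3, $t3, $t6 → $t3=4-29=-25
and $t3, $t3, 12 → $t3=(-25)&12=4
add $t7, $t7, 4 → $t7=208+4=212
add $t2, $t2, 3 → $t2=6+3=9
cmp $t2, 15  (cmp 9,15)
blt L0: taken
lw $t6, 0($t7) → $t6=M[212]=17
sub $t3, $t3, $t6 → $t3=4-17=-13
and $t3, $t3, 12 → $t3=(-13)&12=0
add $t7, $t7, 4 → $t7=212+4=216
add $t2, $t2, 3 → $t2=9+3=12
cmp $t2, 15  (cmp 12,15)
blt L0: taken
lw $t6, 0($t7) → $t6=M[216]=10
sub $t3, $t3, $t6 → $t3=0-10=-10
and $t3, $t3, 12 → $t3=(-10)&12=4
add $t7, $t7, 4 → $t7=216+4=220
add $t2, $t2, 3 → $t2=12+3=15
cmp $t2, 15  (cmp 15,15)
blt L0: not taken
halt.

220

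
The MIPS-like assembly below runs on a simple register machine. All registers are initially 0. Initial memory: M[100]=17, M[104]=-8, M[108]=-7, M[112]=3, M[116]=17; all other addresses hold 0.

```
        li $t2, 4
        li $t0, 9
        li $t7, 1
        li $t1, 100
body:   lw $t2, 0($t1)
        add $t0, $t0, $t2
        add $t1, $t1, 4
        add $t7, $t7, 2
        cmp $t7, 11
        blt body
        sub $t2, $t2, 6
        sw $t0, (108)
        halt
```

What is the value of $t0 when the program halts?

31

after li $t2, 4: $t2=4
after li $t0, 9: $t0=9
after li $t7, 1: $t7=1
after li $t1, 100: $t1=100
after lw $t2, 0($t1): $t2=M[100]=17
after add $t0, $t0, $t2: $t0=9+17=26
after add $t1, $t1, 4: $t1=100+4=104
after add $t7, $t7, 2: $t7=1+2=3
cmp $t7, 11  (cmp 3,11)
blt body: taken
after lw $t2, 0($t1): $t2=M[104]=-8
after add $t0, $t0, $t2: $t0=26+(-8)=18
after add $t1, $t1, 4: $t1=104+4=108
after add $t7, $t7, 2: $t7=3+2=5
cmp $t7, 11  (cmp 5,11)
blt body: taken
after lw $t2, 0($t1): $t2=M[108]=-7
after add $t0, $t0, $t2: $t0=18+(-7)=11
after add $t1, $t1, 4: $t1=108+4=112
after add $t7, $t7, 2: $t7=5+2=7
cmp $t7, 11  (cmp 7,11)
blt body: taken
after lw $t2, 0($t1): $t2=M[112]=3
after add $t0, $t0, $t2: $t0=11+3=14
after add $t1, $t1, 4: $t1=112+4=116
after add $t7, $t7, 2: $t7=7+2=9
cmp $t7, 11  (cmp 9,11)
blt body: taken
after lw $t2, 0($t1): $t2=M[116]=17
after add $t0, $t0, $t2: $t0=14+17=31
after add $t1, $t1, 4: $t1=116+4=120
after add $t7, $t7, 2: $t7=9+2=11
cmp $t7, 11  (cmp 11,11)
blt body: not taken
after sub $t2, $t2, 6: $t2=17-6=11
sw $t0, (108) → M[108]=31
halt.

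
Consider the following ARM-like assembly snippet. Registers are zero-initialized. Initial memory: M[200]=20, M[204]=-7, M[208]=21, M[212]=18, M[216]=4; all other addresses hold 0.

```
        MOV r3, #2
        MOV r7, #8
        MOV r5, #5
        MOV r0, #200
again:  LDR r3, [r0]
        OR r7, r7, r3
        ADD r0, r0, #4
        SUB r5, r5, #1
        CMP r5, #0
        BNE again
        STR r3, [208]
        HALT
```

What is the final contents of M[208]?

r3=2
r7=8
r5=5
r0=200
r3=M[200]=20
r7=8|20=28
r0=200+4=204
r5=5-1=4
CMP r5, #0  (cmp 4,0)
BNE again: taken
r3=M[204]=-7
r7=28|(-7)=-3
r0=204+4=208
r5=4-1=3
CMP r5, #0  (cmp 3,0)
BNE again: taken
r3=M[208]=21
r7=(-3)|21=-3
r0=208+4=212
r5=3-1=2
CMP r5, #0  (cmp 2,0)
BNE again: taken
r3=M[212]=18
r7=(-3)|18=-1
r0=212+4=216
r5=2-1=1
CMP r5, #0  (cmp 1,0)
BNE again: taken
r3=M[216]=4
r7=(-1)|4=-1
r0=216+4=220
r5=1-1=0
CMP r5, #0  (cmp 0,0)
BNE again: not taken
STR r3, [208] → M[208]=4
halt.

4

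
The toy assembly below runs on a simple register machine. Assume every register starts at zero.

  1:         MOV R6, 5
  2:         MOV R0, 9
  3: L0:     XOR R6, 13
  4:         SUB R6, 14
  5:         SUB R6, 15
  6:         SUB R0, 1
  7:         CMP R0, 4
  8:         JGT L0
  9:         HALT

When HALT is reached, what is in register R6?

-157

MOV R6, 5 → R6=5
MOV R0, 9 → R0=9
XOR R6, 13 → R6=5^13=8
SUB R6, 14 → R6=8-14=-6
SUB R6, 15 → R6=(-6)-15=-21
SUB R0, 1 → R0=9-1=8
CMP R0, 4  (cmp 8,4)
JGT L0: taken
XOR R6, 13 → R6=(-21)^13=-26
SUB R6, 14 → R6=(-26)-14=-40
SUB R6, 15 → R6=(-40)-15=-55
SUB R0, 1 → R0=8-1=7
CMP R0, 4  (cmp 7,4)
JGT L0: taken
XOR R6, 13 → R6=(-55)^13=-60
SUB R6, 14 → R6=(-60)-14=-74
SUB R6, 15 → R6=(-74)-15=-89
SUB R0, 1 → R0=7-1=6
CMP R0, 4  (cmp 6,4)
JGT L0: taken
XOR R6, 13 → R6=(-89)^13=-86
SUB R6, 14 → R6=(-86)-14=-100
SUB R6, 15 → R6=(-100)-15=-115
SUB R0, 1 → R0=6-1=5
CMP R0, 4  (cmp 5,4)
JGT L0: taken
XOR R6, 13 → R6=(-115)^13=-128
SUB R6, 14 → R6=(-128)-14=-142
SUB R6, 15 → R6=(-142)-15=-157
SUB R0, 1 → R0=5-1=4
CMP R0, 4  (cmp 4,4)
JGT L0: not taken
halt.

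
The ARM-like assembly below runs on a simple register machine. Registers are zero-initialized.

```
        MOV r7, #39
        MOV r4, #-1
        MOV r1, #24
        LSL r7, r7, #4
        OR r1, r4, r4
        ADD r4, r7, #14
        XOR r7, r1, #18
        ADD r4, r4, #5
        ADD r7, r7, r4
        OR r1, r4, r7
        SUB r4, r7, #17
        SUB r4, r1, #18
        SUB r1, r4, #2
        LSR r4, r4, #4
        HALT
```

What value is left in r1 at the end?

735

r7=39
r4=-1
r1=24
r7=39<<4=624
r1=(-1)|(-1)=-1
r4=624+14=638
r7=(-1)^18=-19
r4=638+5=643
r7=(-19)+643=624
r1=643|624=755
r4=624-17=607
r4=755-18=737
r1=737-2=735
r4=737>>4=46
halt.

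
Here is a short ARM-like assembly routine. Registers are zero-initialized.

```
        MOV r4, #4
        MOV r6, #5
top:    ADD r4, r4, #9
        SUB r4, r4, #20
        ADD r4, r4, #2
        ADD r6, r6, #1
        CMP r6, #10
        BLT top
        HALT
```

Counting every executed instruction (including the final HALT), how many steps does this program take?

after MOV r4, #4: r4=4
after MOV r6, #5: r6=5
after ADD r4, r4, #9: r4=4+9=13
after SUB r4, r4, #20: r4=13-20=-7
after ADD r4, r4, #2: r4=(-7)+2=-5
after ADD r6, r6, #1: r6=5+1=6
CMP r6, #10  (cmp 6,10)
BLT top: taken
after ADD r4, r4, #9: r4=(-5)+9=4
after SUB r4, r4, #20: r4=4-20=-16
after ADD r4, r4, #2: r4=(-16)+2=-14
after ADD r6, r6, #1: r6=6+1=7
CMP r6, #10  (cmp 7,10)
BLT top: taken
after ADD r4, r4, #9: r4=(-14)+9=-5
after SUB r4, r4, #20: r4=(-5)-20=-25
after ADD r4, r4, #2: r4=(-25)+2=-23
after ADD r6, r6, #1: r6=7+1=8
CMP r6, #10  (cmp 8,10)
BLT top: taken
after ADD r4, r4, #9: r4=(-23)+9=-14
after SUB r4, r4, #20: r4=(-14)-20=-34
after ADD r4, r4, #2: r4=(-34)+2=-32
after ADD r6, r6, #1: r6=8+1=9
CMP r6, #10  (cmp 9,10)
BLT top: taken
after ADD r4, r4, #9: r4=(-32)+9=-23
after SUB r4, r4, #20: r4=(-23)-20=-43
after ADD r4, r4, #2: r4=(-43)+2=-41
after ADD r6, r6, #1: r6=9+1=10
CMP r6, #10  (cmp 10,10)
BLT top: not taken
halt.
Total executed instructions: 33.

33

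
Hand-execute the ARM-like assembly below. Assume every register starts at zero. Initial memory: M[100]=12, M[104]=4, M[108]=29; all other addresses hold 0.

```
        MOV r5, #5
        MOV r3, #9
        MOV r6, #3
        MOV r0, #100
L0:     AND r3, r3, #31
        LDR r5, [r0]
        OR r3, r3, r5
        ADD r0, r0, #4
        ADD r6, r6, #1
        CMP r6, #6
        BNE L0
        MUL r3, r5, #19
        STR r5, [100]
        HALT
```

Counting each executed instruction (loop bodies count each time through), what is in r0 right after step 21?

after MOV r5, #5: r5=5
after MOV r3, #9: r3=9
after MOV r6, #3: r6=3
after MOV r0, #100: r0=100
after AND r3, r3, #31: r3=9&31=9
after LDR r5, [r0]: r5=M[100]=12
after OR r3, r3, r5: r3=9|12=13
after ADD r0, r0, #4: r0=100+4=104
after ADD r6, r6, #1: r6=3+1=4
CMP r6, #6  (cmp 4,6)
BNE L0: taken
after AND r3, r3, #31: r3=13&31=13
after LDR r5, [r0]: r5=M[104]=4
after OR r3, r3, r5: r3=13|4=13
after ADD r0, r0, #4: r0=104+4=108
after ADD r6, r6, #1: r6=4+1=5
CMP r6, #6  (cmp 5,6)
BNE L0: taken
after AND r3, r3, #31: r3=13&31=13
after LDR r5, [r0]: r5=M[108]=29
after OR r3, r3, r5: r3=13|29=29
After step 21: r0 = 108.

108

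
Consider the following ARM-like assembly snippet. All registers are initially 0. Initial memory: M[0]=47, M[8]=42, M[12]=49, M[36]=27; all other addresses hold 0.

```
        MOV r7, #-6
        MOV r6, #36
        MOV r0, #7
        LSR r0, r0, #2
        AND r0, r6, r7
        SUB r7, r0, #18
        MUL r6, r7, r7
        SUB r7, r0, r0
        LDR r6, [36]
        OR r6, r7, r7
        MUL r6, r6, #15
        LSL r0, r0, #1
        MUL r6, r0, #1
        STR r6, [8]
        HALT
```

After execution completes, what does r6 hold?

64

after MOV r7, #-6: r7=-6
after MOV r6, #36: r6=36
after MOV r0, #7: r0=7
after LSR r0, r0, #2: r0=7>>2=1
after AND r0, r6, r7: r0=36&(-6)=32
after SUB r7, r0, #18: r7=32-18=14
after MUL r6, r7, r7: r6=14*14=196
after SUB r7, r0, r0: r7=32-32=0
after LDR r6, [36]: r6=M[36]=27
after OR r6, r7, r7: r6=0|0=0
after MUL r6, r6, #15: r6=0*15=0
after LSL r0, r0, #1: r0=32<<1=64
after MUL r6, r0, #1: r6=64*1=64
STR r6, [8] → M[8]=64
halt.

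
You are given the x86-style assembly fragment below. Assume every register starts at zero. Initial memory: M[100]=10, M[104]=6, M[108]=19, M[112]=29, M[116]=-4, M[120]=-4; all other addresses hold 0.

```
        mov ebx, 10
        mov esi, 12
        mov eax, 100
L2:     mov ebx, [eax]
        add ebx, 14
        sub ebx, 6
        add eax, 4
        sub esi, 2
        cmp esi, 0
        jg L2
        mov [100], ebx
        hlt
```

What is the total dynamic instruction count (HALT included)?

mov ebx, 10 → ebx=10
mov esi, 12 → esi=12
mov eax, 100 → eax=100
mov ebx, [eax] → ebx=M[100]=10
add ebx, 14 → ebx=10+14=24
sub ebx, 6 → ebx=24-6=18
add eax, 4 → eax=100+4=104
sub esi, 2 → esi=12-2=10
cmp esi, 0  (cmp 10,0)
jg L2: taken
mov ebx, [eax] → ebx=M[104]=6
add ebx, 14 → ebx=6+14=20
sub ebx, 6 → ebx=20-6=14
add eax, 4 → eax=104+4=108
sub esi, 2 → esi=10-2=8
cmp esi, 0  (cmp 8,0)
jg L2: taken
mov ebx, [eax] → ebx=M[108]=19
add ebx, 14 → ebx=19+14=33
sub ebx, 6 → ebx=33-6=27
add eax, 4 → eax=108+4=112
sub esi, 2 → esi=8-2=6
cmp esi, 0  (cmp 6,0)
jg L2: taken
mov ebx, [eax] → ebx=M[112]=29
add ebx, 14 → ebx=29+14=43
sub ebx, 6 → ebx=43-6=37
add eax, 4 → eax=112+4=116
sub esi, 2 → esi=6-2=4
cmp esi, 0  (cmp 4,0)
jg L2: taken
mov ebx, [eax] → ebx=M[116]=-4
add ebx, 14 → ebx=(-4)+14=10
sub ebx, 6 → ebx=10-6=4
add eax, 4 → eax=116+4=120
sub esi, 2 → esi=4-2=2
cmp esi, 0  (cmp 2,0)
jg L2: taken
mov ebx, [eax] → ebx=M[120]=-4
add ebx, 14 → ebx=(-4)+14=10
sub ebx, 6 → ebx=10-6=4
add eax, 4 → eax=120+4=124
sub esi, 2 → esi=2-2=0
cmp esi, 0  (cmp 0,0)
jg L2: not taken
mov [100], ebx → M[100]=4
halt.
Total executed instructions: 47.

47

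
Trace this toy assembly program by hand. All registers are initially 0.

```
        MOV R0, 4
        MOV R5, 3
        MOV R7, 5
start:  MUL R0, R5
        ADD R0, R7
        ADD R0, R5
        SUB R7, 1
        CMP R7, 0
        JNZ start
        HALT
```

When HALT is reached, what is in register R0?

after MOV R0, 4: R0=4
after MOV R5, 3: R5=3
after MOV R7, 5: R7=5
after MUL R0, R5: R0=4*3=12
after ADD R0, R7: R0=12+5=17
after ADD R0, R5: R0=17+3=20
after SUB R7, 1: R7=5-1=4
CMP R7, 0  (cmp 4,0)
JNZ start: taken
after MUL R0, R5: R0=20*3=60
after ADD R0, R7: R0=60+4=64
after ADD R0, R5: R0=64+3=67
after SUB R7, 1: R7=4-1=3
CMP R7, 0  (cmp 3,0)
JNZ start: taken
after MUL R0, R5: R0=67*3=201
after ADD R0, R7: R0=201+3=204
after ADD R0, R5: R0=204+3=207
after SUB R7, 1: R7=3-1=2
CMP R7, 0  (cmp 2,0)
JNZ start: taken
after MUL R0, R5: R0=207*3=621
after ADD R0, R7: R0=621+2=623
after ADD R0, R5: R0=623+3=626
after SUB R7, 1: R7=2-1=1
CMP R7, 0  (cmp 1,0)
JNZ start: taken
after MUL R0, R5: R0=626*3=1878
after ADD R0, R7: R0=1878+1=1879
after ADD R0, R5: R0=1879+3=1882
after SUB R7, 1: R7=1-1=0
CMP R7, 0  (cmp 0,0)
JNZ start: not taken
halt.

1882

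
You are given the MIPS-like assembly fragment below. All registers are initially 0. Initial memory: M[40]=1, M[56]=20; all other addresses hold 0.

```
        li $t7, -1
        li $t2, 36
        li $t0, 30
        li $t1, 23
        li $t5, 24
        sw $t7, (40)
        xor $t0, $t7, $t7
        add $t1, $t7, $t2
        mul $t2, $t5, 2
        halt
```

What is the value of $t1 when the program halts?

li $t7, -1 → $t7=-1
li $t2, 36 → $t2=36
li $t0, 30 → $t0=30
li $t1, 23 → $t1=23
li $t5, 24 → $t5=24
sw $t7, (40) → M[40]=-1
xor $t0, $t7, $t7 → $t0=(-1)^(-1)=0
add $t1, $t7, $t2 → $t1=(-1)+36=35
mul $t2, $t5, 2 → $t2=24*2=48
halt.

35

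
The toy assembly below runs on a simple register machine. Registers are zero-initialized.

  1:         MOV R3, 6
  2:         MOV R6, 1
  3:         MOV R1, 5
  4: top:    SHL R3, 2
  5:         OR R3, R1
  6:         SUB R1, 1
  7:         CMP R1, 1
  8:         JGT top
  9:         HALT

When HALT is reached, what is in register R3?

1870

after MOV R3, 6: R3=6
after MOV R6, 1: R6=1
after MOV R1, 5: R1=5
after SHL R3, 2: R3=6<<2=24
after OR R3, R1: R3=24|5=29
after SUB R1, 1: R1=5-1=4
CMP R1, 1  (cmp 4,1)
JGT top: taken
after SHL R3, 2: R3=29<<2=116
after OR R3, R1: R3=116|4=116
after SUB R1, 1: R1=4-1=3
CMP R1, 1  (cmp 3,1)
JGT top: taken
after SHL R3, 2: R3=116<<2=464
after OR R3, R1: R3=464|3=467
after SUB R1, 1: R1=3-1=2
CMP R1, 1  (cmp 2,1)
JGT top: taken
after SHL R3, 2: R3=467<<2=1868
after OR R3, R1: R3=1868|2=1870
after SUB R1, 1: R1=2-1=1
CMP R1, 1  (cmp 1,1)
JGT top: not taken
halt.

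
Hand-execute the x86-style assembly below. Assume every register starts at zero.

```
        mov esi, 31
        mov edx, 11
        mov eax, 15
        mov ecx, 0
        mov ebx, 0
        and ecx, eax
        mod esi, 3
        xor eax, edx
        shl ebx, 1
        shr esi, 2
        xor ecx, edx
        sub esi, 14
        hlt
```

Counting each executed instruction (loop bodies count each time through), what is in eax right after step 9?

esi=31
edx=11
eax=15
ecx=0
ebx=0
ecx=0&15=0
esi=31%3=1
eax=15^11=4
ebx=0<<1=0
After step 9: eax = 4.

4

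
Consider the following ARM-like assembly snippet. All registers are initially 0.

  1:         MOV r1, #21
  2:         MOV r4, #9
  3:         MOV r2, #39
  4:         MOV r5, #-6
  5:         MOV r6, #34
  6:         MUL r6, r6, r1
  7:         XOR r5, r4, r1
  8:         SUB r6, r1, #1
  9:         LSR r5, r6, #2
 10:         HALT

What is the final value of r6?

r1=21
r4=9
r2=39
r5=-6
r6=34
r6=34*21=714
r5=9^21=28
r6=21-1=20
r5=20>>2=5
halt.

20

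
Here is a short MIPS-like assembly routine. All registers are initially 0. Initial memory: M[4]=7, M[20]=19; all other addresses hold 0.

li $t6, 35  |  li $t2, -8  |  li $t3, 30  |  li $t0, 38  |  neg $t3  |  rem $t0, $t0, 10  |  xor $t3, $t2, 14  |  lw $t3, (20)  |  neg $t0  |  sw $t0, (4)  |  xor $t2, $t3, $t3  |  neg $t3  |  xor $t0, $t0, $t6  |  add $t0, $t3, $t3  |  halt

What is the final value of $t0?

li $t6, 35 → $t6=35
li $t2, -8 → $t2=-8
li $t3, 30 → $t3=30
li $t0, 38 → $t0=38
neg $t3 → $t3=-(30)=-30
rem $t0, $t0, 10 → $t0=38%10=8
xor $t3, $t2, 14 → $t3=(-8)^14=-10
lw $t3, (20) → $t3=M[20]=19
neg $t0 → $t0=-(8)=-8
sw $t0, (4) → M[4]=-8
xor $t2, $t3, $t3 → $t2=19^19=0
neg $t3 → $t3=-(19)=-19
xor $t0, $t0, $t6 → $t0=(-8)^35=-37
add $t0, $t3, $t3 → $t0=(-19)+(-19)=-38
halt.

-38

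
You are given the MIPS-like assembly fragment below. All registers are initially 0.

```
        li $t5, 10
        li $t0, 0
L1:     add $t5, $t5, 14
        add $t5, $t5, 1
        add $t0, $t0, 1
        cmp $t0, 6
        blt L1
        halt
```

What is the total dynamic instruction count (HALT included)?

33

after li $t5, 10: $t5=10
after li $t0, 0: $t0=0
after add $t5, $t5, 14: $t5=10+14=24
after add $t5, $t5, 1: $t5=24+1=25
after add $t0, $t0, 1: $t0=0+1=1
cmp $t0, 6  (cmp 1,6)
blt L1: taken
after add $t5, $t5, 14: $t5=25+14=39
after add $t5, $t5, 1: $t5=39+1=40
after add $t0, $t0, 1: $t0=1+1=2
cmp $t0, 6  (cmp 2,6)
blt L1: taken
after add $t5, $t5, 14: $t5=40+14=54
after add $t5, $t5, 1: $t5=54+1=55
after add $t0, $t0, 1: $t0=2+1=3
cmp $t0, 6  (cmp 3,6)
blt L1: taken
after add $t5, $t5, 14: $t5=55+14=69
after add $t5, $t5, 1: $t5=69+1=70
after add $t0, $t0, 1: $t0=3+1=4
cmp $t0, 6  (cmp 4,6)
blt L1: taken
after add $t5, $t5, 14: $t5=70+14=84
after add $t5, $t5, 1: $t5=84+1=85
after add $t0, $t0, 1: $t0=4+1=5
cmp $t0, 6  (cmp 5,6)
blt L1: taken
after add $t5, $t5, 14: $t5=85+14=99
after add $t5, $t5, 1: $t5=99+1=100
after add $t0, $t0, 1: $t0=5+1=6
cmp $t0, 6  (cmp 6,6)
blt L1: not taken
halt.
Total executed instructions: 33.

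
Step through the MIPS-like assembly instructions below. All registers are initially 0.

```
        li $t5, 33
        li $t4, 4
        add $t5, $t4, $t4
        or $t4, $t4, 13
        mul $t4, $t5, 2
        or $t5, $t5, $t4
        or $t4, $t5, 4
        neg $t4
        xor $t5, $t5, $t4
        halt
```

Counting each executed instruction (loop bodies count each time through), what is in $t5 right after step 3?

$t5=33
$t4=4
$t5=4+4=8
After step 3: $t5 = 8.

8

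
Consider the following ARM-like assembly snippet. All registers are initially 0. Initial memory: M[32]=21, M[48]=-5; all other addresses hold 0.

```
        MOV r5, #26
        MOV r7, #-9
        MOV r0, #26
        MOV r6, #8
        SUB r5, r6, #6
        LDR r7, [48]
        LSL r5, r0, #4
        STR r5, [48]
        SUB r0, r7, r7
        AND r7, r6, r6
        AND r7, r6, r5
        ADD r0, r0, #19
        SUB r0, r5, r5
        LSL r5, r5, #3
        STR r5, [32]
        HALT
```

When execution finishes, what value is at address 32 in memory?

r5=26
r7=-9
r0=26
r6=8
r5=8-6=2
r7=M[48]=-5
r5=26<<4=416
STR r5, [48] → M[48]=416
r0=(-5)-(-5)=0
r7=8&8=8
r7=8&416=0
r0=0+19=19
r0=416-416=0
r5=416<<3=3328
STR r5, [32] → M[32]=3328
halt.

3328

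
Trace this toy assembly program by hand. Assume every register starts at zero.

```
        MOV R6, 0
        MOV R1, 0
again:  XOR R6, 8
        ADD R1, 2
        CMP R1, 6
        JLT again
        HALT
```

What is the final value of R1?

after MOV R6, 0: R6=0
after MOV R1, 0: R1=0
after XOR R6, 8: R6=0^8=8
after ADD R1, 2: R1=0+2=2
CMP R1, 6  (cmp 2,6)
JLT again: taken
after XOR R6, 8: R6=8^8=0
after ADD R1, 2: R1=2+2=4
CMP R1, 6  (cmp 4,6)
JLT again: taken
after XOR R6, 8: R6=0^8=8
after ADD R1, 2: R1=4+2=6
CMP R1, 6  (cmp 6,6)
JLT again: not taken
halt.

6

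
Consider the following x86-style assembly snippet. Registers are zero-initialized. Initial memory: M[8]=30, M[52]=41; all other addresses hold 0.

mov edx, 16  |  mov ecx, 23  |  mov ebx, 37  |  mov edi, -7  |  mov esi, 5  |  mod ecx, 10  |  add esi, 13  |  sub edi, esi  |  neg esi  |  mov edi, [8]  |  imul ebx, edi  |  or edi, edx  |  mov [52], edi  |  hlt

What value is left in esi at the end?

-18

after mov edx, 16: edx=16
after mov ecx, 23: ecx=23
after mov ebx, 37: ebx=37
after mov edi, -7: edi=-7
after mov esi, 5: esi=5
after mod ecx, 10: ecx=23%10=3
after add esi, 13: esi=5+13=18
after sub edi, esi: edi=(-7)-18=-25
after neg esi: esi=-(18)=-18
after mov edi, [8]: edi=M[8]=30
after imul ebx, edi: ebx=37*30=1110
after or edi, edx: edi=30|16=30
mov [52], edi → M[52]=30
halt.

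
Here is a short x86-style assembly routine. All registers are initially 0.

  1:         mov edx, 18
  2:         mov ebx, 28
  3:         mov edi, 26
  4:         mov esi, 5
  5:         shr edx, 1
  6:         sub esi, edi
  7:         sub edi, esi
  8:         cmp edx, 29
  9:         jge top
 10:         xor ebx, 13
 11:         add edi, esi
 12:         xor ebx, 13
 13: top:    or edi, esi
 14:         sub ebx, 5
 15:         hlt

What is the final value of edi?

edx=18
ebx=28
edi=26
esi=5
edx=18>>1=9
esi=5-26=-21
edi=26-(-21)=47
cmp edx, 29  (cmp 9,29)
jge top: not taken
ebx=28^13=17
edi=47+(-21)=26
ebx=17^13=28
edi=26|(-21)=-5
ebx=28-5=23
halt.

-5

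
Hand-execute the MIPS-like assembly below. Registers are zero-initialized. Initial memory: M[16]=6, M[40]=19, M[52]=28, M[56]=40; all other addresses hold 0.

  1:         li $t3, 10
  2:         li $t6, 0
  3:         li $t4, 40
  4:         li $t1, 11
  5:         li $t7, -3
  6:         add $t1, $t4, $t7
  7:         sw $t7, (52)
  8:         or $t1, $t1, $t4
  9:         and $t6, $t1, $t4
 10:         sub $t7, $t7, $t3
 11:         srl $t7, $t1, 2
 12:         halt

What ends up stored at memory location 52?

$t3=10
$t6=0
$t4=40
$t1=11
$t7=-3
$t1=40+(-3)=37
sw $t7, (52) → M[52]=-3
$t1=37|40=45
$t6=45&40=40
$t7=(-3)-10=-13
$t7=45>>2=11
halt.

-3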